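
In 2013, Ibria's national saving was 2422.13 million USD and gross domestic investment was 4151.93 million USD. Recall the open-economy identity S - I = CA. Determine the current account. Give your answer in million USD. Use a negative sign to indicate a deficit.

S - I = CA (net lending to the rest of the world).
CA = S - I = 2422.13 - 4151.93 = -1729.80

-1729.80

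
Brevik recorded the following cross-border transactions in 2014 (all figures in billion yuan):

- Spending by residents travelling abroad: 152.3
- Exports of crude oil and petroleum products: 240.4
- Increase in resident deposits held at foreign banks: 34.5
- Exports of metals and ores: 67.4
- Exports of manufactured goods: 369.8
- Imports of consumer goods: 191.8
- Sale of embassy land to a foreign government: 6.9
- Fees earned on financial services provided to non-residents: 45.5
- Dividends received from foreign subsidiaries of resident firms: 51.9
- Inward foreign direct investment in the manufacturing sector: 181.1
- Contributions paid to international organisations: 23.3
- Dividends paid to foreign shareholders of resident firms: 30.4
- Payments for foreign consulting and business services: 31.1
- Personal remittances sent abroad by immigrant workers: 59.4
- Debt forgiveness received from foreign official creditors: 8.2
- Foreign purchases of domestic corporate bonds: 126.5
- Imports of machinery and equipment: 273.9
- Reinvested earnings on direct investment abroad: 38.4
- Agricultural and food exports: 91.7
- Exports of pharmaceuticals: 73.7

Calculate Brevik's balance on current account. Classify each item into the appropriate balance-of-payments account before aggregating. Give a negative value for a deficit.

216.6

Goods: 369.8 + 73.7 - 191.8 - 273.9 + 91.7 + 67.4 + 240.4 = 377.3
Services: 45.5 - 31.1 - 152.3 = -137.9
Primary income: 51.9 + 38.4 - 30.4 = 59.9
Secondary income: -59.4 - 23.3 = -82.7
Current account = 377.3 + (-137.9) + 59.9 + (-82.7) = 216.6
(Excluded from the current account — financial account: increase in resident deposits held at foreign banks 34.5, inward foreign direct investment in the manufacturing sector 181.1, foreign purchases of domestic corporate bonds 126.5; capital account: sale of embassy land to a foreign government 6.9, debt forgiveness received from foreign official creditors 8.2.)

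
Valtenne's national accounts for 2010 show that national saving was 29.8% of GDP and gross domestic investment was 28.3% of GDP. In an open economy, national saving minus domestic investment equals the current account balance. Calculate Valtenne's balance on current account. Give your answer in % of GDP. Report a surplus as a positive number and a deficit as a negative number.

CA = S - I = 29.8 - 28.3 = 1.5

1.5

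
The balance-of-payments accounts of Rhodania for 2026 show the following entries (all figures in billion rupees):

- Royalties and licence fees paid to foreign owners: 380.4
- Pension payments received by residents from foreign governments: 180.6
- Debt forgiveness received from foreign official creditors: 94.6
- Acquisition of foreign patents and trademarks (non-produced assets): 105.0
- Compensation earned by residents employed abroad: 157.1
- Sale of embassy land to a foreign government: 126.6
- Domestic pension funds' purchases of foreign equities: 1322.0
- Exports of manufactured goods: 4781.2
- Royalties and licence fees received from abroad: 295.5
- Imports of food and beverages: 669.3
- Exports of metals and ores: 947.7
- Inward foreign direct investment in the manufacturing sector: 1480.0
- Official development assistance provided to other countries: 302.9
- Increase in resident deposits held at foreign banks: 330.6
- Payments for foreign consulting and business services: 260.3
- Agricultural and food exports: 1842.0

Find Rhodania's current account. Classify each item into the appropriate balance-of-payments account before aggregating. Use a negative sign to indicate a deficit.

6591.2

Goods: 947.7 - 669.3 + 1842.0 + 4781.2 = 6901.6
Services: -380.4 + 295.5 - 260.3 = -345.2
Primary income: 157.1
Secondary income: -302.9 + 180.6 = -122.3
Current account = 6901.6 + (-345.2) + 157.1 + (-122.3) = 6591.2
(Excluded from the current account — capital account: debt forgiveness received from foreign official creditors 94.6, acquisition of foreign patents and trademarks (non-produced assets) 105.0, sale of embassy land to a foreign government 126.6; financial account: domestic pension funds' purchases of foreign equities 1322.0, inward foreign direct investment in the manufacturing sector 1480.0, increase in resident deposits held at foreign banks 330.6.)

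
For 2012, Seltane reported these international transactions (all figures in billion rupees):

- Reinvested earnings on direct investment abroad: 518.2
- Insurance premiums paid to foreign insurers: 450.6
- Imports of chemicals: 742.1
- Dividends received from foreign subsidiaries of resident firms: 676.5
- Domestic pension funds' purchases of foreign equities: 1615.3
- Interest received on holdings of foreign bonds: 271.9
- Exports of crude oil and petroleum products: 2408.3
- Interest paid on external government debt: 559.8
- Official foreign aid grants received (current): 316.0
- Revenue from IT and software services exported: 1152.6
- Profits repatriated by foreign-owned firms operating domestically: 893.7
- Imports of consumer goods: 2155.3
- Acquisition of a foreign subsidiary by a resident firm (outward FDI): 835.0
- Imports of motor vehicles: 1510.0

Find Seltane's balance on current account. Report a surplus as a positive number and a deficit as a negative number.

Goods: -2155.3 - 1510.0 + 2408.3 - 742.1 = -1999.1
Services: -450.6 + 1152.6 = 702.0
Primary income: 271.9 - 559.8 - 893.7 + 676.5 + 518.2 = 13.1
Secondary income: 316.0
Current account = (-1999.1) + 702.0 + 13.1 + 316.0 = -968.0
(Excluded from the current account — financial account: domestic pension funds' purchases of foreign equities 1615.3, acquisition of a foreign subsidiary by a resident firm (outward FDI) 835.0.)

-968.0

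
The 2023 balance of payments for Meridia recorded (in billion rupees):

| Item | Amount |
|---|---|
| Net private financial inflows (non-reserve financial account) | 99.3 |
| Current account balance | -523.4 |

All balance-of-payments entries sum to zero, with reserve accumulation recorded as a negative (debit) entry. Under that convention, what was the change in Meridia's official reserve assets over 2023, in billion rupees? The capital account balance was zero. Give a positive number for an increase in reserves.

-424.1

Official reserve transactions balance = -((-523.4) + 99.3) = 424.1
An accumulation of reserves is recorded as a debit (negative entry), so the change in the stock of reserves is the negative of that balance.
Change in official reserves = -(424.1) = -424.1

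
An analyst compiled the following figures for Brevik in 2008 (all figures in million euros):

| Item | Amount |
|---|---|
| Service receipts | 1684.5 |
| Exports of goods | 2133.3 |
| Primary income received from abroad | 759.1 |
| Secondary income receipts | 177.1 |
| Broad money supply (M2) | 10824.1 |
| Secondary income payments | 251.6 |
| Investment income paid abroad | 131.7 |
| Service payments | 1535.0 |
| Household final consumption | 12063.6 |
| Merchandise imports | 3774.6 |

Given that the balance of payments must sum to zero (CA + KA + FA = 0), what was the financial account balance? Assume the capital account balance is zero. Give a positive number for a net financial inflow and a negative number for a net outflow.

Goods balance = 2133.3 - 3774.6 = -1641.3
Services balance = 1684.5 - 1535.0 = 149.5
Trade balance (goods + services) = -1641.3 + 149.5 = -1491.8
Net primary income = 759.1 - 131.7 = 627.4
Net secondary income = 177.1 - 251.6 = -74.5
Current account = -1491.8 + 627.4 + (-74.5) = -938.9
Financial account = -(-938.9) = 938.9

938.9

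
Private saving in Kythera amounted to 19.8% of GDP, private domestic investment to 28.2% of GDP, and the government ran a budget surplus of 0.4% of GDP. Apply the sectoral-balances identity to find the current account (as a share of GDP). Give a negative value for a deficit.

By the sectoral-balances identity, CA = (S_private - I) + (T - G).
Private balance = 19.8 - 28.2 = -8.4
Government balance (T - G) = 0.4
CA = -8.4 + 0.4 = -8.0

-8.0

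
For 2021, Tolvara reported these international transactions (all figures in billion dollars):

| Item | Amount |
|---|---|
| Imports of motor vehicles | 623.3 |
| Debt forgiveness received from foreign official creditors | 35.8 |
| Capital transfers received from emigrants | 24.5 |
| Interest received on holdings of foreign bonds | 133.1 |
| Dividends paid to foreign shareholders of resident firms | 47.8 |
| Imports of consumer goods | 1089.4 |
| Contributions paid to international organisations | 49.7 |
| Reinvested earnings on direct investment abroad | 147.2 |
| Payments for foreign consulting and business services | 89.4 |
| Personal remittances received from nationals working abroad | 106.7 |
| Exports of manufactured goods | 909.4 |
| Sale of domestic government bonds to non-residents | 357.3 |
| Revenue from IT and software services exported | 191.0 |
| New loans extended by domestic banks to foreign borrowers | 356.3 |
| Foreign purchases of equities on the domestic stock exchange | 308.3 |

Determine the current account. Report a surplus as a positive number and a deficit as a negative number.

Goods: -1089.4 + 909.4 - 623.3 = -803.3
Services: -89.4 + 191.0 = 101.6
Primary income: 133.1 + 147.2 - 47.8 = 232.5
Secondary income: 106.7 - 49.7 = 57.0
Current account = (-803.3) + 101.6 + 232.5 + 57.0 = -412.2
(Excluded from the current account — capital account: debt forgiveness received from foreign official creditors 35.8, capital transfers received from emigrants 24.5; financial account: sale of domestic government bonds to non-residents 357.3, new loans extended by domestic banks to foreign borrowers 356.3, foreign purchases of equities on the domestic stock exchange 308.3.)

-412.2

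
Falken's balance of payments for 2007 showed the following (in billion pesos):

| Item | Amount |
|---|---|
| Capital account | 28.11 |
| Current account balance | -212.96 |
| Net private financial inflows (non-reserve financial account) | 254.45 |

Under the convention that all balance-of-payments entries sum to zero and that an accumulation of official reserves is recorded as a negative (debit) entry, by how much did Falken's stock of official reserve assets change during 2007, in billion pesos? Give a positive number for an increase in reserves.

69.60

Official reserve transactions balance = -((-212.96) + 28.11 + 254.45) = -69.60
An accumulation of reserves is recorded as a debit (negative entry), so the change in the stock of reserves is the negative of that balance.
Change in official reserves = -(-69.60) = 69.60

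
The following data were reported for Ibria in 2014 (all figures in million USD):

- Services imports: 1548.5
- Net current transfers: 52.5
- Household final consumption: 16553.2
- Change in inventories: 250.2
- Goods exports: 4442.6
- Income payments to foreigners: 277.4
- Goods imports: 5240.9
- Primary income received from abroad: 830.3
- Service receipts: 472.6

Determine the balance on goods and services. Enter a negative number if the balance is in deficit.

-1874.2

Goods balance = 4442.6 - 5240.9 = -798.3
Services balance = 472.6 - 1548.5 = -1075.9
Trade balance (goods + services) = -798.3 + (-1075.9) = -1874.2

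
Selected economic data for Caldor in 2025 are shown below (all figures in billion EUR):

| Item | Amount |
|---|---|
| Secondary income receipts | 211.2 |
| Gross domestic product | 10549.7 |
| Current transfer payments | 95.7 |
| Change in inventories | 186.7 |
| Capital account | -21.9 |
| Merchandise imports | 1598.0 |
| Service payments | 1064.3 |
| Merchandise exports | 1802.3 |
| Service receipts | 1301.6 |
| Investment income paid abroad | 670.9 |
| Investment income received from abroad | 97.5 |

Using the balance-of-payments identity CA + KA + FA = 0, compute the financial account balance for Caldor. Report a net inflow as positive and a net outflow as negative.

38.2

Goods balance = 1802.3 - 1598.0 = 204.3
Services balance = 1301.6 - 1064.3 = 237.3
Trade balance (goods + services) = 204.3 + 237.3 = 441.6
Net primary income = 97.5 - 670.9 = -573.4
Net secondary income = 211.2 - 95.7 = 115.5
Current account = 441.6 + (-573.4) + 115.5 = -16.3
Financial account = -(-16.3 + (-21.9)) = 38.2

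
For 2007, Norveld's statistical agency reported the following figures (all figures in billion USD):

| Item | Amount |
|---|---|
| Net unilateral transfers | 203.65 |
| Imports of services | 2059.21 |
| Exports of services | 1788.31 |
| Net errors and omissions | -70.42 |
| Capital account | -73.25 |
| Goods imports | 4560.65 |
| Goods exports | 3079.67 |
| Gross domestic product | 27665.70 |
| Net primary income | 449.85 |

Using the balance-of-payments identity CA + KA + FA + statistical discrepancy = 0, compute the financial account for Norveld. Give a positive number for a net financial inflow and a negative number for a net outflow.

1242.05

Goods balance = 3079.67 - 4560.65 = -1480.98
Services balance = 1788.31 - 2059.21 = -270.90
Trade balance (goods + services) = -1480.98 + (-270.90) = -1751.88
Net primary income = 449.85
Net secondary income = 203.65
Current account = -1751.88 + 449.85 + 203.65 = -1098.38
Financial account = -(-1098.38 + (-73.25) + (-70.42)) = 1242.05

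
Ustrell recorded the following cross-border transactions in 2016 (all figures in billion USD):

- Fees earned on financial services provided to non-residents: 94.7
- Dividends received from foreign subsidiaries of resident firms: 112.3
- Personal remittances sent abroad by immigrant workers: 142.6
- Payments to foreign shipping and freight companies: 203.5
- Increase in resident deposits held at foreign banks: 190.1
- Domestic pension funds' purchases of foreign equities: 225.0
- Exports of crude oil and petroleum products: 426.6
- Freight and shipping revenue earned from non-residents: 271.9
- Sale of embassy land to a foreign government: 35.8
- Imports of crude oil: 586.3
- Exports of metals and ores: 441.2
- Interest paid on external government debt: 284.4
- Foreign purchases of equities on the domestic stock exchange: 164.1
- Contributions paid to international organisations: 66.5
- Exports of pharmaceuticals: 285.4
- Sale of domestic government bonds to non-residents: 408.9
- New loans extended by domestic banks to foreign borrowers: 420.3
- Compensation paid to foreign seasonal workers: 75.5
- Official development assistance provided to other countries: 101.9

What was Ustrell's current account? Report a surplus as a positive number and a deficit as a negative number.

171.4

Goods: 285.4 - 586.3 + 426.6 + 441.2 = 566.9
Services: 271.9 - 203.5 + 94.7 = 163.1
Primary income: 112.3 - 284.4 - 75.5 = -247.6
Secondary income: -101.9 - 142.6 - 66.5 = -311.0
Current account = 566.9 + 163.1 + (-247.6) + (-311.0) = 171.4
(Excluded from the current account — financial account: increase in resident deposits held at foreign banks 190.1, domestic pension funds' purchases of foreign equities 225.0, foreign purchases of equities on the domestic stock exchange 164.1, sale of domestic government bonds to non-residents 408.9, new loans extended by domestic banks to foreign borrowers 420.3; capital account: sale of embassy land to a foreign government 35.8.)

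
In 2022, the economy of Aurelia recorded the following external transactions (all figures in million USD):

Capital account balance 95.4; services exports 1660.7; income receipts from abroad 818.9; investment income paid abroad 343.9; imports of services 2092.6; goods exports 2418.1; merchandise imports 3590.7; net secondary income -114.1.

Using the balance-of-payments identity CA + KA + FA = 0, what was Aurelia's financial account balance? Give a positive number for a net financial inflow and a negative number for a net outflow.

1148.2

Goods balance = 2418.1 - 3590.7 = -1172.6
Services balance = 1660.7 - 2092.6 = -431.9
Trade balance (goods + services) = -1172.6 + (-431.9) = -1604.5
Net primary income = 818.9 - 343.9 = 475.0
Net secondary income = -114.1
Current account = -1604.5 + 475.0 + (-114.1) = -1243.6
Financial account = -(-1243.6 + 95.4) = 1148.2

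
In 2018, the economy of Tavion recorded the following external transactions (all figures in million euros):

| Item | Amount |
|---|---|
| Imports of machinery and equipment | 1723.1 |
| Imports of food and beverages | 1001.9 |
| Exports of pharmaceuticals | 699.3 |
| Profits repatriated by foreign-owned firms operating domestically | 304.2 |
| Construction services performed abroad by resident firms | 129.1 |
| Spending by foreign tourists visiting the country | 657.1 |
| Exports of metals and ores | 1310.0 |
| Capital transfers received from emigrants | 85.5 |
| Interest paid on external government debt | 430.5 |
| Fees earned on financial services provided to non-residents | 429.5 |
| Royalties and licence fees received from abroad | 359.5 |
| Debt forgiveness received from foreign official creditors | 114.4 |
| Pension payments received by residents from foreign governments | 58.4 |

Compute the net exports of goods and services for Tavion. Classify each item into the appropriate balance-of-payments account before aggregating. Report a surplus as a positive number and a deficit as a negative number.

859.5

Goods: -1723.1 - 1001.9 + 1310.0 + 699.3 = -715.7
Services: 129.1 + 657.1 + 429.5 + 359.5 = 1575.2
Trade balance = -715.7 + 1575.2 = 859.5
(Excluded from the trade balance — primary income: profits repatriated by foreign-owned firms operating domestically 304.2, interest paid on external government debt 430.5; capital account: capital transfers received from emigrants 85.5, debt forgiveness received from foreign official creditors 114.4; secondary income: pension payments received by residents from foreign governments 58.4.)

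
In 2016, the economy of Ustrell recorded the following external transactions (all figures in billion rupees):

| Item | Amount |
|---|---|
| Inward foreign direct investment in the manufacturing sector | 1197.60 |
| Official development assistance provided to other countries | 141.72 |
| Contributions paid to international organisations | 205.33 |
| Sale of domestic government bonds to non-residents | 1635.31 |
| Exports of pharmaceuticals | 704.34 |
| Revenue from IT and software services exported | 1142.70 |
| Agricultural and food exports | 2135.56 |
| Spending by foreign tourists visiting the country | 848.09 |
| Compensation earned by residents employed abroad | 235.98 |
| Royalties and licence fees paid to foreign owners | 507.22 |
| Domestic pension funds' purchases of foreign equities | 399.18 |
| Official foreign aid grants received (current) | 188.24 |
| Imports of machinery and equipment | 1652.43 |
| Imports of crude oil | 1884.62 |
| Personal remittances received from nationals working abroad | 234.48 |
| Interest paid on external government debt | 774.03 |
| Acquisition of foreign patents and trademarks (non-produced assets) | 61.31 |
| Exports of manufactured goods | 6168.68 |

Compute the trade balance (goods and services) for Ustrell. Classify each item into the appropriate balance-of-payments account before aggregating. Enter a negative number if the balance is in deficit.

6955.10

Goods: 2135.56 - 1652.43 + 704.34 + 6168.68 - 1884.62 = 5471.53
Services: 848.09 - 507.22 + 1142.70 = 1483.57
Trade balance = 5471.53 + 1483.57 = 6955.10
(Excluded from the trade balance — financial account: inward foreign direct investment in the manufacturing sector 1197.60, sale of domestic government bonds to non-residents 1635.31, domestic pension funds' purchases of foreign equities 399.18; secondary income: official development assistance provided to other countries 141.72, contributions paid to international organisations 205.33, official foreign aid grants received (current) 188.24, personal remittances received from nationals working abroad 234.48; primary income: compensation earned by residents employed abroad 235.98, interest paid on external government debt 774.03; capital account: acquisition of foreign patents and trademarks (non-produced assets) 61.31.)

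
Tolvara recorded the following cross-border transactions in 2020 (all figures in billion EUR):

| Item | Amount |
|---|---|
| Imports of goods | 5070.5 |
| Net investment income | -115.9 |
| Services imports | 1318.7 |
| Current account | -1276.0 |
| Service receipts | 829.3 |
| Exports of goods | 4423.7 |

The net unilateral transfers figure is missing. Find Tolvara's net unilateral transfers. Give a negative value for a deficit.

Current account = goods balance + services balance + net primary income + net secondary income
Sum of the known components = -1252.1
Net unilateral transfers = CA - (known components) = -1276.0 - (-1252.1) = -23.9

-23.9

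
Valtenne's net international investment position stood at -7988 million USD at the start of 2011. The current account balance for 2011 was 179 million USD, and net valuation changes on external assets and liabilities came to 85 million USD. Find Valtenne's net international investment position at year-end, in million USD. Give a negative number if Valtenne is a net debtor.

Change in NIIP = current account + net valuation change = 179 + 85 = 264
End-of-year NIIP = -7988 + 264 = -7724

-7724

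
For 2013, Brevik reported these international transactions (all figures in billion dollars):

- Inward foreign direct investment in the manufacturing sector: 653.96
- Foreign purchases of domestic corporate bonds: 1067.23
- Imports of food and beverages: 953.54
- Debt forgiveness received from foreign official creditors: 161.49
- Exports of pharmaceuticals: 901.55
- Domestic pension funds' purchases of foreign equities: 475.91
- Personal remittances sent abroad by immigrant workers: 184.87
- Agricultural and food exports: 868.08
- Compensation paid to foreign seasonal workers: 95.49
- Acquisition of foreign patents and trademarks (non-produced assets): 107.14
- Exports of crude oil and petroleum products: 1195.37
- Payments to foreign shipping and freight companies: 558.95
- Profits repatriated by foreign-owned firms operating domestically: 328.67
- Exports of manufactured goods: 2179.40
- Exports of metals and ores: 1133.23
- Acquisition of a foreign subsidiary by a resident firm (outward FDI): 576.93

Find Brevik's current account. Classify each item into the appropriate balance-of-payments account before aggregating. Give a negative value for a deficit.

Goods: 868.08 + 901.55 - 953.54 + 1195.37 + 1133.23 + 2179.40 = 5324.09
Services: -558.95
Primary income: -328.67 - 95.49 = -424.16
Secondary income: -184.87
Current account = 5324.09 + (-558.95) + (-424.16) + (-184.87) = 4156.11
(Excluded from the current account — financial account: inward foreign direct investment in the manufacturing sector 653.96, foreign purchases of domestic corporate bonds 1067.23, domestic pension funds' purchases of foreign equities 475.91, acquisition of a foreign subsidiary by a resident firm (outward FDI) 576.93; capital account: debt forgiveness received from foreign official creditors 161.49, acquisition of foreign patents and trademarks (non-produced assets) 107.14.)

4156.11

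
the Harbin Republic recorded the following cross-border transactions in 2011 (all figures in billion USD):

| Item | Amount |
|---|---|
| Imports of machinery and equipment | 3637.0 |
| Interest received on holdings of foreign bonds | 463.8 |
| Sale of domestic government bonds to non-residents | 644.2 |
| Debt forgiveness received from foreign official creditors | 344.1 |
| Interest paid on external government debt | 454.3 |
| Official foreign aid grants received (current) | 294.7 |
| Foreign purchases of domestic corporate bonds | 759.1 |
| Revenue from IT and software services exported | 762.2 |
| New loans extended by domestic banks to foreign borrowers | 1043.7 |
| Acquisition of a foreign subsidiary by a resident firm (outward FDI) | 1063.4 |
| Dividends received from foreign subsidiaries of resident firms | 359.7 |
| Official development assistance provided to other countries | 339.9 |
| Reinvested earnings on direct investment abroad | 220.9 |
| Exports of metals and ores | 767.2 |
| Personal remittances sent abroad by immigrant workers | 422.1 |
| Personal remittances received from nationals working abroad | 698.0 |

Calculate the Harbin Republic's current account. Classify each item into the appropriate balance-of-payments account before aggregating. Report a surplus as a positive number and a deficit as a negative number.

-1286.8

Goods: -3637.0 + 767.2 = -2869.8
Services: 762.2
Primary income: 463.8 + 220.9 + 359.7 - 454.3 = 590.1
Secondary income: -422.1 - 339.9 + 698.0 + 294.7 = 230.7
Current account = (-2869.8) + 762.2 + 590.1 + 230.7 = -1286.8
(Excluded from the current account — financial account: sale of domestic government bonds to non-residents 644.2, foreign purchases of domestic corporate bonds 759.1, new loans extended by domestic banks to foreign borrowers 1043.7, acquisition of a foreign subsidiary by a resident firm (outward FDI) 1063.4; capital account: debt forgiveness received from foreign official creditors 344.1.)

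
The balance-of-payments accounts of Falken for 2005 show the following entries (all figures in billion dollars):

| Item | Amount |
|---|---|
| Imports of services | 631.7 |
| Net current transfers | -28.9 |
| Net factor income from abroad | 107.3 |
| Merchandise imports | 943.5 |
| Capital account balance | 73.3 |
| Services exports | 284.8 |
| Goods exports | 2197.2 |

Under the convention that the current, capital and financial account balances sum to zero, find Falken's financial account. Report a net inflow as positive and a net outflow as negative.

Goods balance = 2197.2 - 943.5 = 1253.7
Services balance = 284.8 - 631.7 = -346.9
Trade balance (goods + services) = 1253.7 + (-346.9) = 906.8
Net primary income = 107.3
Net secondary income = -28.9
Current account = 906.8 + 107.3 + (-28.9) = 985.2
Financial account = -(985.2 + 73.3) = -1058.5

-1058.5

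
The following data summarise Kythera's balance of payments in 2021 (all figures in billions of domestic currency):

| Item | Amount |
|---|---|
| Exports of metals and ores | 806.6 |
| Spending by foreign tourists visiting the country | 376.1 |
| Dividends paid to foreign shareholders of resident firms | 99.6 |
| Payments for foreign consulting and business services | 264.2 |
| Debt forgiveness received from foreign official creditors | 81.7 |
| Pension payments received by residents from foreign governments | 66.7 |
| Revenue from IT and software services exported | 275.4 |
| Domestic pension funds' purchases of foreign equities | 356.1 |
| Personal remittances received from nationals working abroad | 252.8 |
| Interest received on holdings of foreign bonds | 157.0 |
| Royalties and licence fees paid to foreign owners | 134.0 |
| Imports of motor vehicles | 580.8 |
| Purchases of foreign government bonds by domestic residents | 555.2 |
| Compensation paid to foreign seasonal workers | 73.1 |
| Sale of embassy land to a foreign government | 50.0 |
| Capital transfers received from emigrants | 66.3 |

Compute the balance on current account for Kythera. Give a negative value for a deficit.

Goods: 806.6 - 580.8 = 225.8
Services: -134.0 + 376.1 - 264.2 + 275.4 = 253.3
Primary income: -99.6 + 157.0 - 73.1 = -15.7
Secondary income: 252.8 + 66.7 = 319.5
Current account = 225.8 + 253.3 + (-15.7) + 319.5 = 782.9
(Excluded from the current account — capital account: debt forgiveness received from foreign official creditors 81.7, sale of embassy land to a foreign government 50.0, capital transfers received from emigrants 66.3; financial account: domestic pension funds' purchases of foreign equities 356.1, purchases of foreign government bonds by domestic residents 555.2.)

782.9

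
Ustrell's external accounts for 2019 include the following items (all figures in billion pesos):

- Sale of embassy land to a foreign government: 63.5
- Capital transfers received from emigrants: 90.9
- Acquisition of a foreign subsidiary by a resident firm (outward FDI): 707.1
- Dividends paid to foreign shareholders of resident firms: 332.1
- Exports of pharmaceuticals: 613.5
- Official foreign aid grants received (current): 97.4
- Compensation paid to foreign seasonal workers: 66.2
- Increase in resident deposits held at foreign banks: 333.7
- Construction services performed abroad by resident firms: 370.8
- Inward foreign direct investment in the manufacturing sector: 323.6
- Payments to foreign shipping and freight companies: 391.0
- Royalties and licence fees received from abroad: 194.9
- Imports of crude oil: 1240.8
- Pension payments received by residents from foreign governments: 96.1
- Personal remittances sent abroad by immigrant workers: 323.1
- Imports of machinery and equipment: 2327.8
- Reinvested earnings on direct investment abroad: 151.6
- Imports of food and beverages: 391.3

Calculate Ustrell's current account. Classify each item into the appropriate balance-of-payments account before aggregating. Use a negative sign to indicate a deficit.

-3548.0

Goods: -1240.8 - 391.3 - 2327.8 + 613.5 = -3346.4
Services: 370.8 - 391.0 + 194.9 = 174.7
Primary income: -332.1 + 151.6 - 66.2 = -246.7
Secondary income: -323.1 + 96.1 + 97.4 = -129.6
Current account = (-3346.4) + 174.7 + (-246.7) + (-129.6) = -3548.0
(Excluded from the current account — capital account: sale of embassy land to a foreign government 63.5, capital transfers received from emigrants 90.9; financial account: acquisition of a foreign subsidiary by a resident firm (outward FDI) 707.1, increase in resident deposits held at foreign banks 333.7, inward foreign direct investment in the manufacturing sector 323.6.)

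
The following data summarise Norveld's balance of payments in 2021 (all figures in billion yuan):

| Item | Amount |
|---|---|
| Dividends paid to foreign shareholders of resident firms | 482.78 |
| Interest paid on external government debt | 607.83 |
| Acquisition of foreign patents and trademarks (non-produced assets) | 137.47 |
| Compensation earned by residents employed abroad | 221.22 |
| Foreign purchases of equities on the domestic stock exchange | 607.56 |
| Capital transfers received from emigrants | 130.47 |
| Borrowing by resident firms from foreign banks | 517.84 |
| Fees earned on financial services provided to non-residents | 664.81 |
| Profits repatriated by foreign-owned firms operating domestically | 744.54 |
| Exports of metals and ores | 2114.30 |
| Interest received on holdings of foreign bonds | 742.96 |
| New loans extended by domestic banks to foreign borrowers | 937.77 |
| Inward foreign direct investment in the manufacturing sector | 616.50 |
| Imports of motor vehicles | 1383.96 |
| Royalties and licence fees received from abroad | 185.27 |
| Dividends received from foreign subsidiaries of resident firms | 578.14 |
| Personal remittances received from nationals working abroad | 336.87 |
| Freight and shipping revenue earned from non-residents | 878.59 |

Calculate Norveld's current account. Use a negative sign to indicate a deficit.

Goods: 2114.30 - 1383.96 = 730.34
Services: 878.59 + 185.27 + 664.81 = 1728.67
Primary income: -482.78 - 607.83 + 221.22 + 578.14 + 742.96 - 744.54 = -292.83
Secondary income: 336.87
Current account = 730.34 + 1728.67 + (-292.83) + 336.87 = 2503.05
(Excluded from the current account — capital account: acquisition of foreign patents and trademarks (non-produced assets) 137.47, capital transfers received from emigrants 130.47; financial account: foreign purchases of equities on the domestic stock exchange 607.56, borrowing by resident firms from foreign banks 517.84, new loans extended by domestic banks to foreign borrowers 937.77, inward foreign direct investment in the manufacturing sector 616.50.)

2503.05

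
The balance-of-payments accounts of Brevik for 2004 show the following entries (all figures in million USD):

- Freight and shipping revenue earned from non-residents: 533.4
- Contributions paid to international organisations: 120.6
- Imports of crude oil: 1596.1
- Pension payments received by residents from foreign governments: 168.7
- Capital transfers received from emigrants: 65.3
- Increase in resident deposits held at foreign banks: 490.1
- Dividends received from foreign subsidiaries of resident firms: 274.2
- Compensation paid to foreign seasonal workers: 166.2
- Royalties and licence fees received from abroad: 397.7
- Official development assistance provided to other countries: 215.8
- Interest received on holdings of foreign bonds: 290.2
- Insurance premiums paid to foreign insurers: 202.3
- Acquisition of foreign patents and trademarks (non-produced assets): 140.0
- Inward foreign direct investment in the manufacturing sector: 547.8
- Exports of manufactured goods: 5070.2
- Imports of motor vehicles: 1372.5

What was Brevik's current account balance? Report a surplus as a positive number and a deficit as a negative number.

Goods: 5070.2 - 1596.1 - 1372.5 = 2101.6
Services: 533.4 + 397.7 - 202.3 = 728.8
Primary income: 290.2 + 274.2 - 166.2 = 398.2
Secondary income: 168.7 - 215.8 - 120.6 = -167.7
Current account = 2101.6 + 728.8 + 398.2 + (-167.7) = 3060.9
(Excluded from the current account — capital account: capital transfers received from emigrants 65.3, acquisition of foreign patents and trademarks (non-produced assets) 140.0; financial account: increase in resident deposits held at foreign banks 490.1, inward foreign direct investment in the manufacturing sector 547.8.)

3060.9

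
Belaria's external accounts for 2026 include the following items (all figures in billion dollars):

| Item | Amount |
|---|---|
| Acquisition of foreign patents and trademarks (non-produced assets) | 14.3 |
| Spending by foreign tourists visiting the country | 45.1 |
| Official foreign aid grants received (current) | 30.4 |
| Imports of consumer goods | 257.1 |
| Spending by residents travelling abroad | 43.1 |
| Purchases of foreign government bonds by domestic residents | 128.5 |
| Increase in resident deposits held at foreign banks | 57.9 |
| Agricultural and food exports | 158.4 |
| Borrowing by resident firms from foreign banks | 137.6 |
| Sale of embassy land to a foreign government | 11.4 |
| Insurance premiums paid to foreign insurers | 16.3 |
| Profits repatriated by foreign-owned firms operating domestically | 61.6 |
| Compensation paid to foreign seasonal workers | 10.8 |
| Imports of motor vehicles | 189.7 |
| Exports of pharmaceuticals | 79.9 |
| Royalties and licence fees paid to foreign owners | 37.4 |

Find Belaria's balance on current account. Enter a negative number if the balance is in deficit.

-302.2

Goods: 158.4 - 257.1 + 79.9 - 189.7 = -208.5
Services: -37.4 + 45.1 - 43.1 - 16.3 = -51.7
Primary income: -10.8 - 61.6 = -72.4
Secondary income: 30.4
Current account = (-208.5) + (-51.7) + (-72.4) + 30.4 = -302.2
(Excluded from the current account — capital account: acquisition of foreign patents and trademarks (non-produced assets) 14.3, sale of embassy land to a foreign government 11.4; financial account: purchases of foreign government bonds by domestic residents 128.5, increase in resident deposits held at foreign banks 57.9, borrowing by resident firms from foreign banks 137.6.)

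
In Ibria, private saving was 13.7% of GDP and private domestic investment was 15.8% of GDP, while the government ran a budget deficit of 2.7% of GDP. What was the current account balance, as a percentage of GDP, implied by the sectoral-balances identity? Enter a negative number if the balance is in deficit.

-4.8

By the sectoral-balances identity, CA = (S_private - I) + (T - G).
Private balance = 13.7 - 15.8 = -2.1
Government balance (T - G) = -2.7
CA = -2.1 + (-2.7) = -4.8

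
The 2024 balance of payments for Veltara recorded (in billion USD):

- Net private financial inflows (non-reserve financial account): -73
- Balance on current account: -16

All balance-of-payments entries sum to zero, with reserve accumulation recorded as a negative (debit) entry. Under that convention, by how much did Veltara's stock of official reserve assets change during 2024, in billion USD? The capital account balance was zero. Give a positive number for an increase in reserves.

Official reserve transactions balance = -((-16) + (-73)) = 89
An accumulation of reserves is recorded as a debit (negative entry), so the change in the stock of reserves is the negative of that balance.
Change in official reserves = -(89) = -89

-89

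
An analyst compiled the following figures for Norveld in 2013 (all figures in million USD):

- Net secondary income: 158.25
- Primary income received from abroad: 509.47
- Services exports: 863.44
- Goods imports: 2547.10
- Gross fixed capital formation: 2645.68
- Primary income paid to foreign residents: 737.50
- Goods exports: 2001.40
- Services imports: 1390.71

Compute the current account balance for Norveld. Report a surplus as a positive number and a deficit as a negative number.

-1142.75

Goods balance = 2001.40 - 2547.10 = -545.70
Services balance = 863.44 - 1390.71 = -527.27
Trade balance (goods + services) = -545.70 + (-527.27) = -1072.97
Net primary income = 509.47 - 737.50 = -228.03
Net secondary income = 158.25
Current account = -1072.97 + (-228.03) + 158.25 = -1142.75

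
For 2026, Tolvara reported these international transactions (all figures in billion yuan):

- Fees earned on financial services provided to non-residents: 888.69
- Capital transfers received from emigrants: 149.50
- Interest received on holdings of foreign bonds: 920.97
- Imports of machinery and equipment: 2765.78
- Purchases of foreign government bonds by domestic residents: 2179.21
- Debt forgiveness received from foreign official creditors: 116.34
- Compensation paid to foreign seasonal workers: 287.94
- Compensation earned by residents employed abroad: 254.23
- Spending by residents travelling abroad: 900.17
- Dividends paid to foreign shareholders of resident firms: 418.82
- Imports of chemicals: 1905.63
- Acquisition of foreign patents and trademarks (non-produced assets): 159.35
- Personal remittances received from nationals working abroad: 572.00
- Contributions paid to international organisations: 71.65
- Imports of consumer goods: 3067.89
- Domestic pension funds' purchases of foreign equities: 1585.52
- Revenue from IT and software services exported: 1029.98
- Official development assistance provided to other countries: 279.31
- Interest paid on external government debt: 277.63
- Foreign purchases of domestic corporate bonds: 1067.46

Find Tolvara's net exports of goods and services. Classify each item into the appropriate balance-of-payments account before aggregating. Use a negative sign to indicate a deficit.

-6720.80

Goods: -1905.63 - 3067.89 - 2765.78 = -7739.30
Services: -900.17 + 1029.98 + 888.69 = 1018.50
Trade balance = -7739.30 + 1018.50 = -6720.80
(Excluded from the trade balance — capital account: capital transfers received from emigrants 149.50, debt forgiveness received from foreign official creditors 116.34, acquisition of foreign patents and trademarks (non-produced assets) 159.35; primary income: interest received on holdings of foreign bonds 920.97, compensation paid to foreign seasonal workers 287.94, compensation earned by residents employed abroad 254.23, dividends paid to foreign shareholders of resident firms 418.82, interest paid on external government debt 277.63; financial account: purchases of foreign government bonds by domestic residents 2179.21, domestic pension funds' purchases of foreign equities 1585.52, foreign purchases of domestic corporate bonds 1067.46; secondary income: personal remittances received from nationals working abroad 572.00, contributions paid to international organisations 71.65, official development assistance provided to other countries 279.31.)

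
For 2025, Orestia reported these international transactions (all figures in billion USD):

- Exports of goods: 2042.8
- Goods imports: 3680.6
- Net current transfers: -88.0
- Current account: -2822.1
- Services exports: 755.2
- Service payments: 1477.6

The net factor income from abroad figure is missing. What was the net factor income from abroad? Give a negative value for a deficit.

Current account = goods balance + services balance + net primary income + net secondary income
Sum of the known components = -2448.2
Net factor income from abroad = CA - (known components) = -2822.1 - (-2448.2) = -373.9

-373.9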